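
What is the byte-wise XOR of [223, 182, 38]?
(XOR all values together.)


XOR chain: 223 ^ 182 ^ 38 = 79

79


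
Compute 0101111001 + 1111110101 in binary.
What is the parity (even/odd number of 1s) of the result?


0101111001 = 377
1111110101 = 1013
Sum = 1390 = 10101101110
1s count = 7

odd parity (7 ones in 10101101110)


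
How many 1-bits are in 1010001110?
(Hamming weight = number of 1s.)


Counting 1s in 1010001110

5


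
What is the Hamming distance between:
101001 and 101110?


XOR: 000111
Count of 1s: 3

3


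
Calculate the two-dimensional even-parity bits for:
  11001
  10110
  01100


Row parities: 110
Column parities: 00011

Row P: 110, Col P: 00011, Corner: 0


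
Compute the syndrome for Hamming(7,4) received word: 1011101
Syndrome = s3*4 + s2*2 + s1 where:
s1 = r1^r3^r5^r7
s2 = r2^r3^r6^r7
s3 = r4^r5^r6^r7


s1=0, s2=0, s3=1

Syndrome = 4 (error at position 4)


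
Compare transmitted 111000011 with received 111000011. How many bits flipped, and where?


XOR: 000000000

0 errors (received matches sent)


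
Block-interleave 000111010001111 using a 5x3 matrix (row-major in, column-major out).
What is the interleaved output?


Matrix:
  000
  111
  010
  001
  111
Read columns: 010010110101011

010010110101011


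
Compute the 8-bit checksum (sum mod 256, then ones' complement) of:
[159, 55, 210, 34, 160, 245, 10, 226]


Sum = 1099 mod 256 = 75
Complement = 180

180


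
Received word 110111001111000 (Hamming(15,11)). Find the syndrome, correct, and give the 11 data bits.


Syndrome = 0: no error detected

Data: 01101111000 (no errors)


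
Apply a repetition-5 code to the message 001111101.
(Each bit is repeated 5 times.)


Each bit -> 5 copies

000000000011111111111111111111111110000011111


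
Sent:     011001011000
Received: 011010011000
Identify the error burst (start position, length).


XOR: 000011000000

Burst at position 4, length 2


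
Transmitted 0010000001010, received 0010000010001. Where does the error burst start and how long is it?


XOR: 0000000011011

Burst at position 8, length 5


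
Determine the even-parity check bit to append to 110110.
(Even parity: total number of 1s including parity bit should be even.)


Number of 1s in data: 4
Parity bit: 0

0


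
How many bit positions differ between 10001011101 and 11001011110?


XOR: 01000000011
Count of 1s: 3

3


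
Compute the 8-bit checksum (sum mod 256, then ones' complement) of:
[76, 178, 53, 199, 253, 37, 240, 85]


Sum = 1121 mod 256 = 97
Complement = 158

158


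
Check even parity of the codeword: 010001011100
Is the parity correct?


Number of 1s: 5

No, parity error (5 ones)


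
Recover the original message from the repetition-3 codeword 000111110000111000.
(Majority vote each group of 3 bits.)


Groups: 000, 111, 110, 000, 111, 000
Majority votes: 011010

011010


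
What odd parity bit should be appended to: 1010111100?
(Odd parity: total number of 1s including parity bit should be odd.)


Number of 1s in data: 6
Parity bit: 1

1


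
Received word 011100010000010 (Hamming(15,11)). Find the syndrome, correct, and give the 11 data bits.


Syndrome = 3: error at position 3

Data: 00000000010 (corrected bit 3)


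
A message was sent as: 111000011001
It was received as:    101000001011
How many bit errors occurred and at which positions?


XOR: 010000010010

3 error(s) at position(s): 1, 7, 10


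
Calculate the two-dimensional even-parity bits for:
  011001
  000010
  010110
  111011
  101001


Row parities: 11111
Column parities: 011111

Row P: 11111, Col P: 011111, Corner: 1


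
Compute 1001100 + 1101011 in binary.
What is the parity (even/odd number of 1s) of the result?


1001100 = 76
1101011 = 107
Sum = 183 = 10110111
1s count = 6

even parity (6 ones in 10110111)


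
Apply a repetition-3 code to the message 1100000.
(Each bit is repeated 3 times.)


Each bit -> 3 copies

111111000000000000000


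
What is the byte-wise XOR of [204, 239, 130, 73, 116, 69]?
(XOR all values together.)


XOR chain: 204 ^ 239 ^ 130 ^ 73 ^ 116 ^ 69 = 217

217


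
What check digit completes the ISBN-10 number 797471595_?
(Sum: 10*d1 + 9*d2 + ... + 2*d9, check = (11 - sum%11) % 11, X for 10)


Weighted sum: 339
339 mod 11 = 9

Check digit: 2


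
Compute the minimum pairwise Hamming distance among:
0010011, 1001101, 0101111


Comparing all pairs, minimum distance: 3
Can detect 2 errors, correct 1 errors

3


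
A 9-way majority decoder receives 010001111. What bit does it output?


Ones: 5 out of 9
Threshold: 5

1 (5/9 voted 1)


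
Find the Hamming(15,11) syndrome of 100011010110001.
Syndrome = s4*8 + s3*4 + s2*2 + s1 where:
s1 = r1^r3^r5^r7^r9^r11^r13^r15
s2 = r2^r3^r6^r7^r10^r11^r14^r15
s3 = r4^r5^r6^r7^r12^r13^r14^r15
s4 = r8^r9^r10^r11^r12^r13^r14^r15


s1=0, s2=0, s3=1, s4=0

Syndrome = 4 (error at position 4)


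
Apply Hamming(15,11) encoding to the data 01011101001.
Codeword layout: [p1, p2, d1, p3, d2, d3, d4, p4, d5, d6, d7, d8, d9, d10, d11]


Parity bits: p1=0, p2=1, p3=0, p4=0

010010101101001


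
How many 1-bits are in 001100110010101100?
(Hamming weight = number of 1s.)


Counting 1s in 001100110010101100

8


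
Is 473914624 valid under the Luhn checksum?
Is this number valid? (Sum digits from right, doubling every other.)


Luhn sum = 44
44 mod 10 = 4

Invalid (Luhn sum mod 10 = 4)


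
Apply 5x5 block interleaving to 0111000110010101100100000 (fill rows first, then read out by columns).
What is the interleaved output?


Matrix:
  01110
  00110
  01010
  11001
  00000
Read columns: 0001010110110001110000010

0001010110110001110000010


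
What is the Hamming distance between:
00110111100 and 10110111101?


XOR: 10000000001
Count of 1s: 2

2


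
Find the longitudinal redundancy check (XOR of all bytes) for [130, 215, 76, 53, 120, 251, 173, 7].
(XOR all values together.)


XOR chain: 130 ^ 215 ^ 76 ^ 53 ^ 120 ^ 251 ^ 173 ^ 7 = 5

5


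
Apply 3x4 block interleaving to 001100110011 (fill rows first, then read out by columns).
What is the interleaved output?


Matrix:
  0011
  0011
  0011
Read columns: 000000111111

000000111111


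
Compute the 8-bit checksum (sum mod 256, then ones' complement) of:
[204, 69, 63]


Sum = 336 mod 256 = 80
Complement = 175

175


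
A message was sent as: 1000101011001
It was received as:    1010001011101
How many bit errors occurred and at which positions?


XOR: 0010100000100

3 error(s) at position(s): 2, 4, 10


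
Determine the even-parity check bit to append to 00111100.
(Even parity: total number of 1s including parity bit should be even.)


Number of 1s in data: 4
Parity bit: 0

0


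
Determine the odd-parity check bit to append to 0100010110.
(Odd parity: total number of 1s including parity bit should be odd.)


Number of 1s in data: 4
Parity bit: 1

1


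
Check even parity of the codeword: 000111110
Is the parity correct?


Number of 1s: 5

No, parity error (5 ones)


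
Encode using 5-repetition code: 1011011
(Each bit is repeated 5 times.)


Each bit -> 5 copies

11111000001111111111000001111111111


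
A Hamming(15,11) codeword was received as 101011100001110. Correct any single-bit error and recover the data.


Syndrome = 9: error at position 9

Data: 11111001110 (corrected bit 9)


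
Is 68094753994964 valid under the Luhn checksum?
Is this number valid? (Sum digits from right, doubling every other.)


Luhn sum = 81
81 mod 10 = 1

Invalid (Luhn sum mod 10 = 1)


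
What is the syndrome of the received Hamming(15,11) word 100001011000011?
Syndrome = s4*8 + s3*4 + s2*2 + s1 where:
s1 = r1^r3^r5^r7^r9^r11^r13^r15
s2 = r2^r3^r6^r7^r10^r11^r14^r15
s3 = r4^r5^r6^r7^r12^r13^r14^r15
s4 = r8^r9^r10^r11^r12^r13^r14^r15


s1=1, s2=1, s3=1, s4=0

Syndrome = 7 (error at position 7)


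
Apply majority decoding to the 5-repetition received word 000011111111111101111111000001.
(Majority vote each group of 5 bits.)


Groups: 00001, 11111, 11111, 10111, 11110, 00001
Majority votes: 011110

011110


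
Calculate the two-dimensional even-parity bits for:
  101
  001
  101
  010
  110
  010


Row parities: 010101
Column parities: 111

Row P: 010101, Col P: 111, Corner: 1


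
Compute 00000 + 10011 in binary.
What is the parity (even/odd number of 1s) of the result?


00000 = 0
10011 = 19
Sum = 19 = 10011
1s count = 3

odd parity (3 ones in 10011)


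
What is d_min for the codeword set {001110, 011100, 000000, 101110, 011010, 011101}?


Comparing all pairs, minimum distance: 1
Can detect 0 errors, correct 0 errors

1


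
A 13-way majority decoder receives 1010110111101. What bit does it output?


Ones: 9 out of 13
Threshold: 7

1 (9/13 voted 1)


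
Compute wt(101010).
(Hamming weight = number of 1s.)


Counting 1s in 101010

3


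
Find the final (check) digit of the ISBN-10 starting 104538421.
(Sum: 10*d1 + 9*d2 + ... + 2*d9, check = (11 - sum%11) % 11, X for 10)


Weighted sum: 159
159 mod 11 = 5

Check digit: 6


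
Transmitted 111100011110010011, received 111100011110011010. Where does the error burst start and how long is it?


XOR: 000000000000001001

Burst at position 14, length 4


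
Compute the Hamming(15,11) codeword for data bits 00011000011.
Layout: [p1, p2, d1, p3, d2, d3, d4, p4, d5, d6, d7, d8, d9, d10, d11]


Parity bits: p1=1, p2=1, p3=1, p4=1

110100111000011


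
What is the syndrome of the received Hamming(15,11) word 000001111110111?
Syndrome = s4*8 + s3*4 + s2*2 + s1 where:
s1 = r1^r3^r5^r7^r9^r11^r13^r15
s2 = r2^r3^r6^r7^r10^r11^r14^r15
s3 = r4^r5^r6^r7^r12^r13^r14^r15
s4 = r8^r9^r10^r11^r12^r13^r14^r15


s1=1, s2=0, s3=1, s4=1

Syndrome = 13 (error at position 13)


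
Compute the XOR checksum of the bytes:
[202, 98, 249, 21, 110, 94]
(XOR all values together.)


XOR chain: 202 ^ 98 ^ 249 ^ 21 ^ 110 ^ 94 = 116

116


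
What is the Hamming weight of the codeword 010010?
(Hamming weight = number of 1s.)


Counting 1s in 010010

2


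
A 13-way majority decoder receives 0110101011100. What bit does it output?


Ones: 7 out of 13
Threshold: 7

1 (7/13 voted 1)


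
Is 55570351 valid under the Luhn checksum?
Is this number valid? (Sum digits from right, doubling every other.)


Luhn sum = 19
19 mod 10 = 9

Invalid (Luhn sum mod 10 = 9)


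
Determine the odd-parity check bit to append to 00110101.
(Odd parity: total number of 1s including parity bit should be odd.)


Number of 1s in data: 4
Parity bit: 1

1


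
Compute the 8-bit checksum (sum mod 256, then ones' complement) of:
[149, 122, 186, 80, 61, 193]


Sum = 791 mod 256 = 23
Complement = 232

232


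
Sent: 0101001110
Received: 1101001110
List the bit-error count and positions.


XOR: 1000000000

1 error(s) at position(s): 0


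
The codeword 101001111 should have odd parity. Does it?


Number of 1s: 6

No, parity error (6 ones)


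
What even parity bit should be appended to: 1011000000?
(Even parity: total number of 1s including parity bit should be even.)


Number of 1s in data: 3
Parity bit: 1

1


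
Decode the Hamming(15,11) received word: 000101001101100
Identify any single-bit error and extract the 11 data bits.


Syndrome = 0: no error detected

Data: 00101101100 (no errors)


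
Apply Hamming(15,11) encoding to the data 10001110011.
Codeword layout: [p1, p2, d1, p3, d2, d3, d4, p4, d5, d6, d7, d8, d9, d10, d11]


Parity bits: p1=0, p2=1, p3=0, p4=1

011000011110011


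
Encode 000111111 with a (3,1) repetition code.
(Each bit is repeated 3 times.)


Each bit -> 3 copies

000000000111111111111111111


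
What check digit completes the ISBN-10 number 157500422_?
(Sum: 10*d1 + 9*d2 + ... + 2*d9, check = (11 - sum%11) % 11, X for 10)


Weighted sum: 172
172 mod 11 = 7

Check digit: 4


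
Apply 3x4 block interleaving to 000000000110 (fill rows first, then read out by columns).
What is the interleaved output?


Matrix:
  0000
  0000
  0110
Read columns: 000001001000

000001001000


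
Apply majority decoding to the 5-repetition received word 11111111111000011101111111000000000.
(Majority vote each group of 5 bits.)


Groups: 11111, 11111, 10000, 11101, 11111, 10000, 00000
Majority votes: 1101100

1101100


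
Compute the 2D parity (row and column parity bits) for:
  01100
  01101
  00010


Row parities: 011
Column parities: 00011

Row P: 011, Col P: 00011, Corner: 0


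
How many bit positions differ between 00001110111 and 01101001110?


XOR: 01100111001
Count of 1s: 6

6


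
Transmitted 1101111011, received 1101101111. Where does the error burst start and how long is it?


XOR: 0000010100

Burst at position 5, length 3


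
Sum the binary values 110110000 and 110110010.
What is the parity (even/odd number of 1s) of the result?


110110000 = 432
110110010 = 434
Sum = 866 = 1101100010
1s count = 5

odd parity (5 ones in 1101100010)


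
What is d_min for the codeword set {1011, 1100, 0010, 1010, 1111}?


Comparing all pairs, minimum distance: 1
Can detect 0 errors, correct 0 errors

1


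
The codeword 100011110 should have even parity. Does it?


Number of 1s: 5

No, parity error (5 ones)


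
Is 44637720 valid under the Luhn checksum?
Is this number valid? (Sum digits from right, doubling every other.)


Luhn sum = 34
34 mod 10 = 4

Invalid (Luhn sum mod 10 = 4)


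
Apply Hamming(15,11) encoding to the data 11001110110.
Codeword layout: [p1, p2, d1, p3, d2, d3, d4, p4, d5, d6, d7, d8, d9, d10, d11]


Parity bits: p1=1, p2=0, p3=1, p4=1

101110011110110


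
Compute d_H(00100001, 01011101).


XOR: 01111100
Count of 1s: 5

5


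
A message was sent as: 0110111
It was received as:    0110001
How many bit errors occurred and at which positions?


XOR: 0000110

2 error(s) at position(s): 4, 5


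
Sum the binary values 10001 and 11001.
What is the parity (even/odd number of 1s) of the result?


10001 = 17
11001 = 25
Sum = 42 = 101010
1s count = 3

odd parity (3 ones in 101010)


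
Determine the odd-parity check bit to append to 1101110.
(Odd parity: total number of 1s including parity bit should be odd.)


Number of 1s in data: 5
Parity bit: 0

0


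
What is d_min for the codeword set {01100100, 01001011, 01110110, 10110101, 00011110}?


Comparing all pairs, minimum distance: 2
Can detect 1 errors, correct 0 errors

2


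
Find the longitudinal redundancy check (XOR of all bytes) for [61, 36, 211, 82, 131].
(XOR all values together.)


XOR chain: 61 ^ 36 ^ 211 ^ 82 ^ 131 = 27

27


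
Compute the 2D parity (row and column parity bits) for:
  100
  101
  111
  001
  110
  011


Row parities: 101100
Column parities: 010

Row P: 101100, Col P: 010, Corner: 1


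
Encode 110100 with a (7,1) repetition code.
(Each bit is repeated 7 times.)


Each bit -> 7 copies

111111111111110000000111111100000000000000


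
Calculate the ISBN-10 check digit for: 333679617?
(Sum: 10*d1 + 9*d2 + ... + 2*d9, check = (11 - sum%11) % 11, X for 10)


Weighted sum: 251
251 mod 11 = 9

Check digit: 2


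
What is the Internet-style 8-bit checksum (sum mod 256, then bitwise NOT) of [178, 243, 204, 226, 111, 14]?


Sum = 976 mod 256 = 208
Complement = 47

47


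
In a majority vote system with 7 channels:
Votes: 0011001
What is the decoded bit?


Ones: 3 out of 7
Threshold: 4

0 (3/7 voted 1)


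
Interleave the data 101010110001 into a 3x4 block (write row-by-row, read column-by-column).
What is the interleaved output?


Matrix:
  1010
  1011
  0001
Read columns: 110000110011

110000110011


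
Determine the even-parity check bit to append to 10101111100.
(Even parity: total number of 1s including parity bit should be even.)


Number of 1s in data: 7
Parity bit: 1

1


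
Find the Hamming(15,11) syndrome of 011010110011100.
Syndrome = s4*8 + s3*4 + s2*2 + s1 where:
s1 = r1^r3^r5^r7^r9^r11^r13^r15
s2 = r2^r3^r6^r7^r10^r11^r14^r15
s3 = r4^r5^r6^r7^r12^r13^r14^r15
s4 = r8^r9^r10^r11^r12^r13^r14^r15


s1=1, s2=0, s3=0, s4=0

Syndrome = 1 (error at position 1)


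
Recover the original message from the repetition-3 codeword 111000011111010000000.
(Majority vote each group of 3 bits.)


Groups: 111, 000, 011, 111, 010, 000, 000
Majority votes: 1011000

1011000


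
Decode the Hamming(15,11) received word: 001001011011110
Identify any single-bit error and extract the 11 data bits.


Syndrome = 0: no error detected

Data: 10101011110 (no errors)


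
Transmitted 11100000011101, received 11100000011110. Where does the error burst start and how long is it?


XOR: 00000000000011

Burst at position 12, length 2


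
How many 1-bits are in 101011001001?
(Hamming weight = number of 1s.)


Counting 1s in 101011001001

6


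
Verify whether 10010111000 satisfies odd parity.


Number of 1s: 5

Yes, parity is correct (5 ones)


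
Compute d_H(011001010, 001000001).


XOR: 010001011
Count of 1s: 4

4


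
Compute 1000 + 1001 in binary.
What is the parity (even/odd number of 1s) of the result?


1000 = 8
1001 = 9
Sum = 17 = 10001
1s count = 2

even parity (2 ones in 10001)


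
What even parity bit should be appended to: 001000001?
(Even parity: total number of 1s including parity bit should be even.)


Number of 1s in data: 2
Parity bit: 0

0


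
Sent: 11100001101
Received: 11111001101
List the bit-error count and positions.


XOR: 00011000000

2 error(s) at position(s): 3, 4


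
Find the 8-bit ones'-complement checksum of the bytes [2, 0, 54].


Sum = 56 mod 256 = 56
Complement = 199

199


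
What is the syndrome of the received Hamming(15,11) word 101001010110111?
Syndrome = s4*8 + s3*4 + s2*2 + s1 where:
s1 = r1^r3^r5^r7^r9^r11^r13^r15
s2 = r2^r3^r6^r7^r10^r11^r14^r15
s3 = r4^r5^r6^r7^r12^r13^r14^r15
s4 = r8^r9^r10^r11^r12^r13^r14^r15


s1=1, s2=0, s3=0, s4=0

Syndrome = 1 (error at position 1)


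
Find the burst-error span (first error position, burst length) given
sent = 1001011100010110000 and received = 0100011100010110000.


XOR: 1101000000000000000

Burst at position 0, length 4


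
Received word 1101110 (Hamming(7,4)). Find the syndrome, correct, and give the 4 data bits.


Syndrome = 4: error at position 4

Data: 0110 (corrected bit 4)


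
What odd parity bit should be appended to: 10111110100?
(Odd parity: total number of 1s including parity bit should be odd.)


Number of 1s in data: 7
Parity bit: 0

0


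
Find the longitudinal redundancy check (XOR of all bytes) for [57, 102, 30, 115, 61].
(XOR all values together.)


XOR chain: 57 ^ 102 ^ 30 ^ 115 ^ 61 = 15

15


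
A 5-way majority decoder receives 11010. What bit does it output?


Ones: 3 out of 5
Threshold: 3

1 (3/5 voted 1)


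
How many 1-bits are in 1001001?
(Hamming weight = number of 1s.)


Counting 1s in 1001001

3


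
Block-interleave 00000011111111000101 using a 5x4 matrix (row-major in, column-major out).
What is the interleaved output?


Matrix:
  0000
  0011
  1111
  1100
  0101
Read columns: 00110001110110001101

00110001110110001101


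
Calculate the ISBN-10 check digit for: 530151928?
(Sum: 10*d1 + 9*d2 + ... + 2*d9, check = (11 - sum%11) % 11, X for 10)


Weighted sum: 177
177 mod 11 = 1

Check digit: X


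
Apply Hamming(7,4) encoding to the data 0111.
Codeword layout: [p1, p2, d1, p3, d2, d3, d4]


Parity bits: p1=0, p2=0, p3=1

0001111


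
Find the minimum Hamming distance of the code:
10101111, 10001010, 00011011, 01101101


Comparing all pairs, minimum distance: 3
Can detect 2 errors, correct 1 errors

3


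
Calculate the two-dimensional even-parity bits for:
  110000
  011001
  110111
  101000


Row parities: 0110
Column parities: 110110

Row P: 0110, Col P: 110110, Corner: 0


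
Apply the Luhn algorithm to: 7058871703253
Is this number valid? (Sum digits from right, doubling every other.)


Luhn sum = 50
50 mod 10 = 0

Valid (Luhn sum mod 10 = 0)


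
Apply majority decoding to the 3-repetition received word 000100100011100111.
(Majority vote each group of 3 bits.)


Groups: 000, 100, 100, 011, 100, 111
Majority votes: 000101

000101


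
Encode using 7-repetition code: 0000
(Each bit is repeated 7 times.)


Each bit -> 7 copies

0000000000000000000000000000


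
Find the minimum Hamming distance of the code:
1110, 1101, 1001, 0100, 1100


Comparing all pairs, minimum distance: 1
Can detect 0 errors, correct 0 errors

1


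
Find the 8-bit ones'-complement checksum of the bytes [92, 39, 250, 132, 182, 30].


Sum = 725 mod 256 = 213
Complement = 42

42


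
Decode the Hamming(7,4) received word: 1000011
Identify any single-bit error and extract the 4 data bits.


Syndrome = 0: no error detected

Data: 0011 (no errors)


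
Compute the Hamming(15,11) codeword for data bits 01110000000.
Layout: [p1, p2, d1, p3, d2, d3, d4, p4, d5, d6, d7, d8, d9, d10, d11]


Parity bits: p1=0, p2=0, p3=1, p4=0

000111100000000


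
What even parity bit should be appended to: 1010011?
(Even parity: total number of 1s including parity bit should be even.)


Number of 1s in data: 4
Parity bit: 0

0


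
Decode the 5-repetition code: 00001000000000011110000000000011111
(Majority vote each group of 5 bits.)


Groups: 00001, 00000, 00000, 11110, 00000, 00000, 11111
Majority votes: 0001001

0001001


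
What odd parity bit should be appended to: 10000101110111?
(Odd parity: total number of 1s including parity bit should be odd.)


Number of 1s in data: 8
Parity bit: 1

1


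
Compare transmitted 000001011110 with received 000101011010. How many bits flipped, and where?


XOR: 000100000100

2 error(s) at position(s): 3, 9


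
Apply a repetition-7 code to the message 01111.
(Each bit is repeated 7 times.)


Each bit -> 7 copies

00000001111111111111111111111111111


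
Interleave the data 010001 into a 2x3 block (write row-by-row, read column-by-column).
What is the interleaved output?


Matrix:
  010
  001
Read columns: 001001

001001


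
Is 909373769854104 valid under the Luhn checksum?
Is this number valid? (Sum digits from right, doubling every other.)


Luhn sum = 81
81 mod 10 = 1

Invalid (Luhn sum mod 10 = 1)


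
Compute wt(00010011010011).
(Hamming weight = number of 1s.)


Counting 1s in 00010011010011

6


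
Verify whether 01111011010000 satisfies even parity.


Number of 1s: 7

No, parity error (7 ones)


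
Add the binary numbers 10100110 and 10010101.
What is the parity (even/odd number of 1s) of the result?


10100110 = 166
10010101 = 149
Sum = 315 = 100111011
1s count = 6

even parity (6 ones in 100111011)


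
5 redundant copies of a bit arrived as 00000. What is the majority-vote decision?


Ones: 0 out of 5
Threshold: 3

0 (0/5 voted 1)


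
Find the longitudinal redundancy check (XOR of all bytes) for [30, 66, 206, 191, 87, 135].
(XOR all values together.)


XOR chain: 30 ^ 66 ^ 206 ^ 191 ^ 87 ^ 135 = 253

253


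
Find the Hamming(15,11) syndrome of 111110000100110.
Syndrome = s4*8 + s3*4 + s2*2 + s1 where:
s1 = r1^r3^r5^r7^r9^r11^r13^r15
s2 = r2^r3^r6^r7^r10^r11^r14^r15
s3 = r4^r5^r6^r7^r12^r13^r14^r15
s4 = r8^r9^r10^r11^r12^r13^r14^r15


s1=0, s2=0, s3=0, s4=1

Syndrome = 8 (error at position 8)


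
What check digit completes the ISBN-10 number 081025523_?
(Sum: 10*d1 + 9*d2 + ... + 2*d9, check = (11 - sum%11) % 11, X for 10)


Weighted sum: 149
149 mod 11 = 6

Check digit: 5


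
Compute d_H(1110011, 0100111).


XOR: 1010100
Count of 1s: 3

3


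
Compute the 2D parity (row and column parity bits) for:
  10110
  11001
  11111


Row parities: 111
Column parities: 10000

Row P: 111, Col P: 10000, Corner: 1


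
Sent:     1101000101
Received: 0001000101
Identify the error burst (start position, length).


XOR: 1100000000

Burst at position 0, length 2


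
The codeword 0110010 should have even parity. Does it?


Number of 1s: 3

No, parity error (3 ones)


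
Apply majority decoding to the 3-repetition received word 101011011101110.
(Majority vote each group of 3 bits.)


Groups: 101, 011, 011, 101, 110
Majority votes: 11111

11111


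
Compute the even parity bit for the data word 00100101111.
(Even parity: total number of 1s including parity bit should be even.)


Number of 1s in data: 6
Parity bit: 0

0


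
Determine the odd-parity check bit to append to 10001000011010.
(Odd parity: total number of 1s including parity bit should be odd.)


Number of 1s in data: 5
Parity bit: 0

0


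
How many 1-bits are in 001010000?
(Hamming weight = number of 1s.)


Counting 1s in 001010000

2


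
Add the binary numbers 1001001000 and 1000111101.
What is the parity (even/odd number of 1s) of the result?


1001001000 = 584
1000111101 = 573
Sum = 1157 = 10010000101
1s count = 4

even parity (4 ones in 10010000101)


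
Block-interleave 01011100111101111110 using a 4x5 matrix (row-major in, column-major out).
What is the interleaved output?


Matrix:
  01011
  10011
  11011
  11110
Read columns: 01111011000111111110

01111011000111111110


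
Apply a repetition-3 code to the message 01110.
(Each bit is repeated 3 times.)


Each bit -> 3 copies

000111111111000


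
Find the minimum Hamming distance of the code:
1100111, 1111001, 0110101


Comparing all pairs, minimum distance: 3
Can detect 2 errors, correct 1 errors

3


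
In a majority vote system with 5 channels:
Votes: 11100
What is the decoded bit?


Ones: 3 out of 5
Threshold: 3

1 (3/5 voted 1)


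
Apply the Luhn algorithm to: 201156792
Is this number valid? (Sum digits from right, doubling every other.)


Luhn sum = 31
31 mod 10 = 1

Invalid (Luhn sum mod 10 = 1)


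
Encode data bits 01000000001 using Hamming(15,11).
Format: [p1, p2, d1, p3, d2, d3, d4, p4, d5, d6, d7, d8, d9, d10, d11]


Parity bits: p1=0, p2=1, p3=0, p4=1

010010010000001


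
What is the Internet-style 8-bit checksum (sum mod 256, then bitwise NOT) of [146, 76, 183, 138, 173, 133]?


Sum = 849 mod 256 = 81
Complement = 174

174


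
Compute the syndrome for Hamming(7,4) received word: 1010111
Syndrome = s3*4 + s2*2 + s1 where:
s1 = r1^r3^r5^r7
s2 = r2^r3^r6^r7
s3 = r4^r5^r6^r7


s1=0, s2=1, s3=1

Syndrome = 6 (error at position 6)


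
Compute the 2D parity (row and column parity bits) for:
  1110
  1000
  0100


Row parities: 111
Column parities: 0010

Row P: 111, Col P: 0010, Corner: 1


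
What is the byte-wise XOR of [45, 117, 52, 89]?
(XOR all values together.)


XOR chain: 45 ^ 117 ^ 52 ^ 89 = 53

53


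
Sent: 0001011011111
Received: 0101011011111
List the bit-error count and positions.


XOR: 0100000000000

1 error(s) at position(s): 1


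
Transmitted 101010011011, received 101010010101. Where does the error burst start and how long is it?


XOR: 000000001110

Burst at position 8, length 3


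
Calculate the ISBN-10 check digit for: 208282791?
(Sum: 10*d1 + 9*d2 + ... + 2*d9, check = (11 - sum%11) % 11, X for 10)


Weighted sum: 213
213 mod 11 = 4

Check digit: 7


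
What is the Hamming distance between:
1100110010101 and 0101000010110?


XOR: 1001110000011
Count of 1s: 6

6


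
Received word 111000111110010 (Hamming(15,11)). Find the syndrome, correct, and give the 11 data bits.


Syndrome = 9: error at position 9

Data: 10010110010 (corrected bit 9)


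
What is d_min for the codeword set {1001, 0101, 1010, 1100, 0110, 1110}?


Comparing all pairs, minimum distance: 1
Can detect 0 errors, correct 0 errors

1


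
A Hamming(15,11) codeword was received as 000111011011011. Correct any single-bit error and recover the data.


Syndrome = 0: no error detected

Data: 01101011011 (no errors)


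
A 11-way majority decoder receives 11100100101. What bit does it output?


Ones: 6 out of 11
Threshold: 6

1 (6/11 voted 1)


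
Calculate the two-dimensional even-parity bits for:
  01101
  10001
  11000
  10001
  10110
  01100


Row parities: 100010
Column parities: 01111

Row P: 100010, Col P: 01111, Corner: 0


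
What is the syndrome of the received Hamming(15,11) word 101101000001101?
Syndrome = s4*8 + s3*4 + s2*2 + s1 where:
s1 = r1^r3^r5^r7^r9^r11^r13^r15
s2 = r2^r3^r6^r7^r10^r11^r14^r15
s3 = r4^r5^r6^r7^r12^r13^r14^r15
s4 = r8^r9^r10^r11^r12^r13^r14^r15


s1=0, s2=1, s3=1, s4=1

Syndrome = 14 (error at position 14)


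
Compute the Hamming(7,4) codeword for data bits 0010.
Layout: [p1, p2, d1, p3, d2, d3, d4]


Parity bits: p1=0, p2=1, p3=1

0101010


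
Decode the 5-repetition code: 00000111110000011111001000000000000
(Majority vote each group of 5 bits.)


Groups: 00000, 11111, 00000, 11111, 00100, 00000, 00000
Majority votes: 0101000

0101000


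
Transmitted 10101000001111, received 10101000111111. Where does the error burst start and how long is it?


XOR: 00000000110000

Burst at position 8, length 2


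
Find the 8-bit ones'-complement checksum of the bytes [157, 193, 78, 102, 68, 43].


Sum = 641 mod 256 = 129
Complement = 126

126


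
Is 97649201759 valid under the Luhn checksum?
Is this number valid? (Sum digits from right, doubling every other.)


Luhn sum = 60
60 mod 10 = 0

Valid (Luhn sum mod 10 = 0)


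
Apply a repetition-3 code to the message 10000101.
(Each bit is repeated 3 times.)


Each bit -> 3 copies

111000000000000111000111


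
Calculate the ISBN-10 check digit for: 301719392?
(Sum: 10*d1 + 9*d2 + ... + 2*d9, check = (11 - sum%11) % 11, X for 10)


Weighted sum: 181
181 mod 11 = 5

Check digit: 6


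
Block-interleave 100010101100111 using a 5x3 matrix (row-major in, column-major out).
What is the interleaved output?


Matrix:
  100
  010
  101
  100
  111
Read columns: 101110100100101

101110100100101


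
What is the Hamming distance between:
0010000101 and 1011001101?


XOR: 1001001000
Count of 1s: 3

3


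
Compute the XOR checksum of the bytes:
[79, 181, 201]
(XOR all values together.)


XOR chain: 79 ^ 181 ^ 201 = 51

51


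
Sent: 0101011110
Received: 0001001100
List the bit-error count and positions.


XOR: 0100010010

3 error(s) at position(s): 1, 5, 8


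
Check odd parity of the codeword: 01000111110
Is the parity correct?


Number of 1s: 6

No, parity error (6 ones)


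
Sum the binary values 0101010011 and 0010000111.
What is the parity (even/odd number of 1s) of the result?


0101010011 = 339
0010000111 = 135
Sum = 474 = 111011010
1s count = 6

even parity (6 ones in 111011010)


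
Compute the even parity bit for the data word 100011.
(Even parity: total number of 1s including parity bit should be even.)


Number of 1s in data: 3
Parity bit: 1

1


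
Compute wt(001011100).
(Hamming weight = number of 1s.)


Counting 1s in 001011100

4


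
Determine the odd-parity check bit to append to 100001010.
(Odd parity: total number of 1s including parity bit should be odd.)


Number of 1s in data: 3
Parity bit: 0

0


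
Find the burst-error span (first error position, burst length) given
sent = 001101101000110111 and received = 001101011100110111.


XOR: 000000110100000000

Burst at position 6, length 4


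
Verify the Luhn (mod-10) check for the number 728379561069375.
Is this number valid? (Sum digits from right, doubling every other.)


Luhn sum = 78
78 mod 10 = 8

Invalid (Luhn sum mod 10 = 8)


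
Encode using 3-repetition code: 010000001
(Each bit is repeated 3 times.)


Each bit -> 3 copies

000111000000000000000000111


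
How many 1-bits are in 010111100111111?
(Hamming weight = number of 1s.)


Counting 1s in 010111100111111

11


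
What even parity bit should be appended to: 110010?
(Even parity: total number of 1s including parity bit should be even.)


Number of 1s in data: 3
Parity bit: 1

1


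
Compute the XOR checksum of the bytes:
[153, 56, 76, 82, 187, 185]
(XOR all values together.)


XOR chain: 153 ^ 56 ^ 76 ^ 82 ^ 187 ^ 185 = 189

189


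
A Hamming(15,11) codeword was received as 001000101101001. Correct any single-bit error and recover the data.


Syndrome = 4: error at position 4

Data: 10011101001 (corrected bit 4)


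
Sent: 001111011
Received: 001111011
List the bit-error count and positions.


XOR: 000000000

0 errors (received matches sent)


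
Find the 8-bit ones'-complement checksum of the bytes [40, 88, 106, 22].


Sum = 256 mod 256 = 0
Complement = 255

255


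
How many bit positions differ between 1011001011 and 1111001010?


XOR: 0100000001
Count of 1s: 2

2


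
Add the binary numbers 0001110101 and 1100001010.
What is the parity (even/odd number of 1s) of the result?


0001110101 = 117
1100001010 = 778
Sum = 895 = 1101111111
1s count = 9

odd parity (9 ones in 1101111111)


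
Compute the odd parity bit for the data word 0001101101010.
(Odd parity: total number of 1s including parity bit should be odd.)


Number of 1s in data: 6
Parity bit: 1

1


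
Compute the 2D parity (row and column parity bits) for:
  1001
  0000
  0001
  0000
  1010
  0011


Row parities: 001000
Column parities: 0001

Row P: 001000, Col P: 0001, Corner: 1


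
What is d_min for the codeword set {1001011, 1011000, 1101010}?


Comparing all pairs, minimum distance: 2
Can detect 1 errors, correct 0 errors

2


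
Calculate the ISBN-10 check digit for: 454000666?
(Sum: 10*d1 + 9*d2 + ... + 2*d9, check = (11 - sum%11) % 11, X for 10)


Weighted sum: 171
171 mod 11 = 6

Check digit: 5


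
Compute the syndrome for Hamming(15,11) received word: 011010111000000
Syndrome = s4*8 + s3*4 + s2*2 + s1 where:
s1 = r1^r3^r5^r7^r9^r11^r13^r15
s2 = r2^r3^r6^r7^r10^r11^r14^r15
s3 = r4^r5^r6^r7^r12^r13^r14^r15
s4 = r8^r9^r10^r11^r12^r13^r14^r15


s1=0, s2=1, s3=0, s4=0

Syndrome = 2 (error at position 2)


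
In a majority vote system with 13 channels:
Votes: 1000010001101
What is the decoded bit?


Ones: 5 out of 13
Threshold: 7

0 (5/13 voted 1)


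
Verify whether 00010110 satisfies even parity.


Number of 1s: 3

No, parity error (3 ones)


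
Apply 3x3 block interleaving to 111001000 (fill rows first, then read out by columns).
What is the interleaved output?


Matrix:
  111
  001
  000
Read columns: 100100110

100100110


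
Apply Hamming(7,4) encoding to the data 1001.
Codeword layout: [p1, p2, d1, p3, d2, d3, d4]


Parity bits: p1=0, p2=0, p3=1

0011001


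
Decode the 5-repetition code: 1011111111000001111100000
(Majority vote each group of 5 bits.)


Groups: 10111, 11111, 00000, 11111, 00000
Majority votes: 11010

11010


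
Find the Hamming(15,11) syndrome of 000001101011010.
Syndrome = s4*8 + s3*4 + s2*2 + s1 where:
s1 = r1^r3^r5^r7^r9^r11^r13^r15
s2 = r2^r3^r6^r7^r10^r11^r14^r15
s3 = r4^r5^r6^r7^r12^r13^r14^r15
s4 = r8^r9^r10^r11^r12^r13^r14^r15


s1=1, s2=0, s3=0, s4=0

Syndrome = 1 (error at position 1)


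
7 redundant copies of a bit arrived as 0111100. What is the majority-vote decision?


Ones: 4 out of 7
Threshold: 4

1 (4/7 voted 1)


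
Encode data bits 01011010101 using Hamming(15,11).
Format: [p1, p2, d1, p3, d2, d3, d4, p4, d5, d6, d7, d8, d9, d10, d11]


Parity bits: p1=0, p2=1, p3=0, p4=0

010010101010101


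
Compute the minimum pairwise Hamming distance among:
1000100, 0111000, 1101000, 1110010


Comparing all pairs, minimum distance: 2
Can detect 1 errors, correct 0 errors

2


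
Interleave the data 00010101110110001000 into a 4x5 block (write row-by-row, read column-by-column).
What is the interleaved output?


Matrix:
  00010
  10111
  01100
  01000
Read columns: 01000011011011000100

01000011011011000100


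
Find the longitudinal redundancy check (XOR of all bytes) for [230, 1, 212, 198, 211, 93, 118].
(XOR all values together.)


XOR chain: 230 ^ 1 ^ 212 ^ 198 ^ 211 ^ 93 ^ 118 = 13

13


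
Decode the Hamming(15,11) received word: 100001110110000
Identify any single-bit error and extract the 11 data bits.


Syndrome = 9: error at position 9

Data: 00111110000 (corrected bit 9)


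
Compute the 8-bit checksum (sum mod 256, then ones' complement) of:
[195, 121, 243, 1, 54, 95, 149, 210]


Sum = 1068 mod 256 = 44
Complement = 211

211


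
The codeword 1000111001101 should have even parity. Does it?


Number of 1s: 7

No, parity error (7 ones)


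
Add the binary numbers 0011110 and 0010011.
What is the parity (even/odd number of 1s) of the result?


0011110 = 30
0010011 = 19
Sum = 49 = 110001
1s count = 3

odd parity (3 ones in 110001)


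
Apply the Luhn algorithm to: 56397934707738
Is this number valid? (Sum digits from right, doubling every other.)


Luhn sum = 77
77 mod 10 = 7

Invalid (Luhn sum mod 10 = 7)


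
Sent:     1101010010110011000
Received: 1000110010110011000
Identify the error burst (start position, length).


XOR: 0101100000000000000

Burst at position 1, length 4


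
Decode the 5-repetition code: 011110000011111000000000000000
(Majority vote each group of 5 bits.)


Groups: 01111, 00000, 11111, 00000, 00000, 00000
Majority votes: 101000

101000


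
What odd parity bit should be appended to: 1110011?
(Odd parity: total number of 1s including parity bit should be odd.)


Number of 1s in data: 5
Parity bit: 0

0


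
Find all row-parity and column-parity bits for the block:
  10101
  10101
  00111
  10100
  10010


Row parities: 11100
Column parities: 00001

Row P: 11100, Col P: 00001, Corner: 1


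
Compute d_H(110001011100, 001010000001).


XOR: 111011011101
Count of 1s: 9

9


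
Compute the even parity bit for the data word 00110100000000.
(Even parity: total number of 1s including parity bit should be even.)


Number of 1s in data: 3
Parity bit: 1

1


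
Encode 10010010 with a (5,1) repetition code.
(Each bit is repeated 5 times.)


Each bit -> 5 copies

1111100000000001111100000000001111100000


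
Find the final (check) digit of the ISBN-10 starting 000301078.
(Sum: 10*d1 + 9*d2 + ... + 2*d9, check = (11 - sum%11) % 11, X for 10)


Weighted sum: 63
63 mod 11 = 8

Check digit: 3


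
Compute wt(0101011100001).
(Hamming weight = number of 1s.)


Counting 1s in 0101011100001

6


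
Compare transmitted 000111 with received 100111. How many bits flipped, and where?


XOR: 100000

1 error(s) at position(s): 0


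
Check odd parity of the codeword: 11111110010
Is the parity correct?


Number of 1s: 8

No, parity error (8 ones)


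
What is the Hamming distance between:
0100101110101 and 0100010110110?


XOR: 0000111000011
Count of 1s: 5

5


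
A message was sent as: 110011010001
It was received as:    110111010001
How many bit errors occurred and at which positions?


XOR: 000100000000

1 error(s) at position(s): 3


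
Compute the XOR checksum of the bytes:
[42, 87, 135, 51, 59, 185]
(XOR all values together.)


XOR chain: 42 ^ 87 ^ 135 ^ 51 ^ 59 ^ 185 = 75

75


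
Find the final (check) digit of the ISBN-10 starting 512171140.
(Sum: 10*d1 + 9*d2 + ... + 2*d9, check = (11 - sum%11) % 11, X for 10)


Weighted sum: 145
145 mod 11 = 2

Check digit: 9


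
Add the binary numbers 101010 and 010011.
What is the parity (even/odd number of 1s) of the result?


101010 = 42
010011 = 19
Sum = 61 = 111101
1s count = 5

odd parity (5 ones in 111101)
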